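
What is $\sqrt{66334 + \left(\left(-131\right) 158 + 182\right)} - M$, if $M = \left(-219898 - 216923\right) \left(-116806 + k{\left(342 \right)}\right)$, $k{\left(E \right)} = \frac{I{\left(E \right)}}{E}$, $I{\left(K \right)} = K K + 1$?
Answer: $- \frac{5799626842009}{114} + \sqrt{45818} \approx -5.0874 \cdot 10^{10}$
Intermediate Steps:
$I{\left(K \right)} = 1 + K^{2}$ ($I{\left(K \right)} = K^{2} + 1 = 1 + K^{2}$)
$k{\left(E \right)} = \frac{1 + E^{2}}{E}$
$M = \frac{5799626842009}{114}$ ($M = \left(-219898 - 216923\right) \left(-116806 + \left(342 + \frac{1}{342}\right)\right) = - 436821 \left(-116806 + \left(342 + \frac{1}{342}\right)\right) = - 436821 \left(-116806 + \frac{116965}{342}\right) = \left(-436821\right) \left(- \frac{39830687}{342}\right) = \frac{5799626842009}{114} \approx 5.0874 \cdot 10^{10}$)
$\sqrt{66334 + \left(\left(-131\right) 158 + 182\right)} - M = \sqrt{66334 + \left(\left(-131\right) 158 + 182\right)} - \frac{5799626842009}{114} = \sqrt{66334 + \left(-20698 + 182\right)} - \frac{5799626842009}{114} = \sqrt{66334 - 20516} - \frac{5799626842009}{114} = \sqrt{45818} - \frac{5799626842009}{114} = - \frac{5799626842009}{114} + \sqrt{45818}$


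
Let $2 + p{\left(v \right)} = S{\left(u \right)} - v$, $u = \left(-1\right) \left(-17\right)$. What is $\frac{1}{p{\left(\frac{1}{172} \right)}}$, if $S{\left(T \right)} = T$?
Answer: $\frac{172}{2579} \approx 0.066692$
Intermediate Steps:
$u = 17$
$p{\left(v \right)} = 15 - v$ ($p{\left(v \right)} = -2 - \left(-17 + v\right) = 15 - v$)
$\frac{1}{p{\left(\frac{1}{172} \right)}} = \frac{1}{15 - \frac{1}{172}} = \frac{1}{\frac{2579}{172}} = \frac{172}{2579}$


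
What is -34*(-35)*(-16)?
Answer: -19040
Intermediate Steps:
-34*(-35)*(-16) = 1190*(-16) = -19040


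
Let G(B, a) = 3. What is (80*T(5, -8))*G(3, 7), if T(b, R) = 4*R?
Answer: -7680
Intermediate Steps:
(80*T(5, -8))*G(3, 7) = (80*(4*(-8)))*3 = (80*(-32))*3 = -2560*3 = -7680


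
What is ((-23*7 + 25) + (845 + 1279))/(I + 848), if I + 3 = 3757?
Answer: 994/2301 ≈ 0.43199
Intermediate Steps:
I = 3754 (I = -3 + 3757 = 3754)
((-23*7 + 25) + (845 + 1279))/(I + 848) = ((-23*7 + 25) + (845 + 1279))/(3754 + 848) = ((-161 + 25) + 2124)/4602 = (-136 + 2124)*(1/4602) = 1988*(1/4602) = 994/2301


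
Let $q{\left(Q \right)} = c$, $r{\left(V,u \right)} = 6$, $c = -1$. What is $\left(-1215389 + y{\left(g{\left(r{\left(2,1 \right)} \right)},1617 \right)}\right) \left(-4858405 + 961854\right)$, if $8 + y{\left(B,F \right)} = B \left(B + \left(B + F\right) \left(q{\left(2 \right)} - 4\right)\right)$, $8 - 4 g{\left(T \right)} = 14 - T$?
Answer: $4735856395747$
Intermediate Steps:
$q{\left(Q \right)} = -1$
$g{\left(T \right)} = - \frac{3}{2} + \frac{T}{4}$ ($g{\left(T \right)} = 2 - \frac{14 - T}{4} = 2 + \left(- \frac{7}{2} + \frac{T}{4}\right) = - \frac{3}{2} + \frac{T}{4}$)
$y{\left(B,F \right)} = -8 + B \left(- 5 F - 4 B\right)$ ($y{\left(B,F \right)} = -8 + B \left(B + \left(B + F\right) \left(-1 - 4\right)\right) = -8 + B \left(B + \left(B + F\right) \left(-5\right)\right) = -8 + B \left(B - \left(5 B + 5 F\right)\right) = -8 + B \left(- 5 F - 4 B\right)$)
$\left(-1215389 + y{\left(g{\left(r{\left(2,1 \right)} \right)},1617 \right)}\right) \left(-4858405 + 961854\right) = \left(-1215389 - \left(8 + 4 \left(- \frac{3}{2} + \frac{1}{4} \cdot 6\right)^{2} + 5 \left(- \frac{3}{2} + \frac{1}{4} \cdot 6\right) 1617\right)\right) \left(-4858405 + 961854\right) = \left(-1215389 - \left(8 + 4 \left(- \frac{3}{2} + \frac{3}{2}\right)^{2} + 5 \left(- \frac{3}{2} + \frac{3}{2}\right) 1617\right)\right) \left(-3896551\right) = \left(-1215389 - \left(8 + 0\right)\right) \left(-3896551\right) = \left(-1215389 - 8\right) \left(-3896551\right) = \left(-1215397\right) \left(-3896551\right) = 4735856395747$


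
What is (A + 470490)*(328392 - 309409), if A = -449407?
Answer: 400218589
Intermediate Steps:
(A + 470490)*(328392 - 309409) = (-449407 + 470490)*(328392 - 309409) = 21083*18983 = 400218589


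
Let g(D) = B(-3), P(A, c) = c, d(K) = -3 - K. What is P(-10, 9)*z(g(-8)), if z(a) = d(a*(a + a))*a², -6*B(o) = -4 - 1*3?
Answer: -5047/72 ≈ -70.097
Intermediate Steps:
B(o) = 7/6 (B(o) = -(-4 - 1*3)/6 = -(-4 - 3)/6 = -⅙*(-7) = 7/6)
g(D) = 7/6
z(a) = a²*(-3 - 2*a²) (z(a) = (-3 - a*(a + a))*a² = (-3 - a*2*a)*a² = (-3 - 2*a²)*a² = a²*(-3 - 2*a²))
P(-10, 9)*z(g(-8)) = 9*((7/6)²*(-3 - 2*(7/6)²)) = 9*(49*(-3 - 2*49/36)/36) = 9*(49*(-3 - 49/18)/36) = 9*((49/36)*(-103/18)) = 9*(-5047/648) = -5047/72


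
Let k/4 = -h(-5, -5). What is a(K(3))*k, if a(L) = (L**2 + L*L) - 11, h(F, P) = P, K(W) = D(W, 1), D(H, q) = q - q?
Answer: -220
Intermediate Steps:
D(H, q) = 0
K(W) = 0
a(L) = -11 + 2*L**2 (a(L) = (L**2 + L**2) - 11 = 2*L**2 - 11 = -11 + 2*L**2)
k = 20 (k = 4*(-1*(-5)) = 4*5 = 20)
a(K(3))*k = (-11 + 2*0**2)*20 = (-11 + 2*0)*20 = (-11 + 0)*20 = -11*20 = -220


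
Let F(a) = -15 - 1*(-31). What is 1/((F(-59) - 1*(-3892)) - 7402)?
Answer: -1/3494 ≈ -0.00028620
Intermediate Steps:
F(a) = 16 (F(a) = -15 + 31 = 16)
1/((F(-59) - 1*(-3892)) - 7402) = 1/((16 - 1*(-3892)) - 7402) = 1/((16 + 3892) - 7402) = 1/(3908 - 7402) = 1/(-3494) = -1/3494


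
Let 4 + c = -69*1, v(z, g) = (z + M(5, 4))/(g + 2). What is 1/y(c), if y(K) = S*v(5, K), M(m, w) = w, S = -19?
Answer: 71/171 ≈ 0.41520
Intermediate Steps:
v(z, g) = (4 + z)/(2 + g) (v(z, g) = (z + 4)/(g + 2) = (4 + z)/(2 + g))
c = -73 (c = -4 - 69*1 = -4 - 69 = -73)
y(K) = -171/(2 + K) (y(K) = -19*(4 + 5)/(2 + K) = -19*9/(2 + K) = -171/(2 + K))
1/y(c) = 1/(-171/(2 - 73)) = 1/(-171/(-71)) = 1/(-171*(-1/71)) = 1/(171/71) = 71/171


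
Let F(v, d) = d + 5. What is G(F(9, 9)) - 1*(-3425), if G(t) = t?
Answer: 3439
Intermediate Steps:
F(v, d) = 5 + d
G(F(9, 9)) - 1*(-3425) = (5 + 9) - 1*(-3425) = 14 + 3425 = 3439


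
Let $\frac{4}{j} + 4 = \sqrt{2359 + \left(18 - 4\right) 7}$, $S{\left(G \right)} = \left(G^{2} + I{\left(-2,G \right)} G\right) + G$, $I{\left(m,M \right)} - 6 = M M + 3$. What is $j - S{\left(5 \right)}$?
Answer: $- \frac{488184}{2441} + \frac{12 \sqrt{273}}{2441} \approx -199.91$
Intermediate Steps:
$I{\left(m,M \right)} = 9 + M^{2}$ ($I{\left(m,M \right)} = 6 + \left(M M + 3\right) = 6 + \left(M^{2} + 3\right) = 6 + \left(3 + M^{2}\right) = 9 + M^{2}$)
$S{\left(G \right)} = G + G^{2} + G \left(9 + G^{2}\right)$ ($S{\left(G \right)} = \left(G^{2} + \left(9 + G^{2}\right) G\right) + G = \left(G^{2} + G \left(9 + G^{2}\right)\right) + G = G + G^{2} + G \left(9 + G^{2}\right)$)
$j = \frac{4}{-4 + 3 \sqrt{273}}$ ($j = \frac{4}{-4 + \sqrt{2359 + \left(18 - 4\right) 7}} = \frac{4}{-4 + \sqrt{2359 + 14 \cdot 7}} = \frac{4}{-4 + \sqrt{2359 + 98}} = \frac{4}{-4 + \sqrt{2457}} = \frac{4}{-4 + 3 \sqrt{273}} \approx 0.087781$)
$j - S{\left(5 \right)} = \left(\frac{16}{2441} + \frac{12 \sqrt{273}}{2441}\right) - 5 \left(10 + 5 + 5^{2}\right) = \left(\frac{16}{2441} + \frac{12 \sqrt{273}}{2441}\right) - 5 \left(10 + 5 + 25\right) = \left(\frac{16}{2441} + \frac{12 \sqrt{273}}{2441}\right) - 5 \cdot 40 = \left(\frac{16}{2441} + \frac{12 \sqrt{273}}{2441}\right) - 200 = - \frac{488184}{2441} + \frac{12 \sqrt{273}}{2441}$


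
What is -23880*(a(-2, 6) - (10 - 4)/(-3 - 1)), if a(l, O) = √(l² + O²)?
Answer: -35820 - 47760*√10 ≈ -1.8685e+5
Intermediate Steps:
a(l, O) = √(O² + l²)
-23880*(a(-2, 6) - (10 - 4)/(-3 - 1)) = -23880*(√(6² + (-2)²) - (10 - 4)/(-3 - 1)) = -23880*(√(36 + 4) - 6/(-4)) = -23880*(√40 - 6*(-1)/4) = -23880*(2*√10 - 1*(-3/2)) = -23880*(2*√10 + 3/2) = -23880*(3/2 + 2*√10) = -35820 - 47760*√10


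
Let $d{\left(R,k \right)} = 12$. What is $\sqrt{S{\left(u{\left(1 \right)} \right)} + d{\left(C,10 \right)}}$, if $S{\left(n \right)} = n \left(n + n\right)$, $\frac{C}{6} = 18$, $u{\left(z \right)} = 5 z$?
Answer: $\sqrt{62} \approx 7.874$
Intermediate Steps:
$C = 108$ ($C = 6 \cdot 18 = 108$)
$S{\left(n \right)} = 2 n^{2}$ ($S{\left(n \right)} = n 2 n = 2 n^{2}$)
$\sqrt{S{\left(u{\left(1 \right)} \right)} + d{\left(C,10 \right)}} = \sqrt{2 \left(5 \cdot 1\right)^{2} + 12} = \sqrt{2 \cdot 5^{2} + 12} = \sqrt{2 \cdot 25 + 12} = \sqrt{50 + 12} = \sqrt{62}$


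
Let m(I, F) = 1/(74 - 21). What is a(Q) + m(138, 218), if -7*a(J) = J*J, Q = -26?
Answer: -35821/371 ≈ -96.553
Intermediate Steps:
m(I, F) = 1/53
a(J) = -J²/7 (a(J) = -J*J/7 = -J²/7)
a(Q) + m(138, 218) = -⅐*(-26)² + 1/53 = -⅐*676 + 1/53 = -676/7 + 1/53 = -35821/371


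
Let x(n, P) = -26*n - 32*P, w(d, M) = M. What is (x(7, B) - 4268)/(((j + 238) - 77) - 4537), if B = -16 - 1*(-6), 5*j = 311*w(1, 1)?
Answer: 20650/21569 ≈ 0.95739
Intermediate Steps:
j = 311/5 (j = (311*1)/5 = (⅕)*311 = 311/5 ≈ 62.200)
B = -10 (B = -16 + 6 = -10)
x(n, P) = -32*P - 26*n
(x(7, B) - 4268)/(((j + 238) - 77) - 4537) = ((-32*(-10) - 26*7) - 4268)/(((311/5 + 238) - 77) - 4537) = ((320 - 182) - 4268)/((1501/5 - 77) - 4537) = (138 - 4268)/(1116/5 - 4537) = -4130/(-21569/5) = -4130*(-5/21569) = 20650/21569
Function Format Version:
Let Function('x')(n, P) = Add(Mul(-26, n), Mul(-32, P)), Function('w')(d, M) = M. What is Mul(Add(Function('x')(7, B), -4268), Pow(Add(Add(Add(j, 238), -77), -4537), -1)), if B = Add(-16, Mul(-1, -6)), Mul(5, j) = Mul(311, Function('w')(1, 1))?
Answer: Rational(20650, 21569) ≈ 0.95739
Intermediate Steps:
j = Rational(311, 5) (j = Mul(Rational(1, 5), Mul(311, 1)) = Mul(Rational(1, 5), 311) = Rational(311, 5) ≈ 62.200)
B = -10 (B = Add(-16, 6) = -10)
Function('x')(n, P) = Add(Mul(-32, P), Mul(-26, n))
Mul(Add(Function('x')(7, B), -4268), Pow(Add(Add(Add(j, 238), -77), -4537), -1)) = Mul(Add(Add(Mul(-32, -10), Mul(-26, 7)), -4268), Pow(Add(Add(Add(Rational(311, 5), 238), -77), -4537), -1)) = Mul(Add(Add(320, -182), -4268), Pow(Add(Add(Rational(1501, 5), -77), -4537), -1)) = Mul(Add(138, -4268), Pow(Add(Rational(1116, 5), -4537), -1)) = Mul(-4130, Pow(Rational(-21569, 5), -1)) = Mul(-4130, Rational(-5, 21569)) = Rational(20650, 21569)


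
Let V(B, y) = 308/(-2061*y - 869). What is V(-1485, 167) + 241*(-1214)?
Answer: -25238603613/86264 ≈ -2.9257e+5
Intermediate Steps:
V(B, y) = 308/(-869 - 2061*y)
V(-1485, 167) + 241*(-1214) = -308/(869 + 2061*167) + 241*(-1214) = -308/(869 + 344187) - 292574 = -308/345056 - 292574 = -308*1/345056 - 292574 = -77/86264 - 292574 = -25238603613/86264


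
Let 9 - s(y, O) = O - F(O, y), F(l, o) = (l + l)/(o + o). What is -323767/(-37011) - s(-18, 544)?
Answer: 63729620/111033 ≈ 573.97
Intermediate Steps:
F(l, o) = l/o (F(l, o) = (2*l)/((2*o)) = (2*l)*(1/(2*o)) = l/o)
s(y, O) = 9 - O + O/y (s(y, O) = 9 - (O - O/y) = 9 + (-O + O/y) = 9 - O + O/y)
-323767/(-37011) - s(-18, 544) = -323767/(-37011) - (9 - 1*544 + 544/(-18)) = -323767*(-1/37011) - (9 - 544 + 544*(-1/18)) = 323767/37011 - (9 - 544 - 272/9) = 323767/37011 - 1*(-5087/9) = 323767/37011 + 5087/9 = 63729620/111033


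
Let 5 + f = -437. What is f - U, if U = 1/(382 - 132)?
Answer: -110501/250 ≈ -442.00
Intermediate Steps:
U = 1/250 ≈ 0.0040000
f = -442 (f = -5 - 437 = -442)
f - U = -442 - 1*1/250 = -442 - 1/250 = -110501/250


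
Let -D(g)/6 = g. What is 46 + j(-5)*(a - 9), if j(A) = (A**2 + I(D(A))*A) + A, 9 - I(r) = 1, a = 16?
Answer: -94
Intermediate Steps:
D(g) = -6*g
I(r) = 8 (I(r) = 9 - 1*1 = 9 - 1 = 8)
j(A) = A**2 + 9*A (j(A) = (A**2 + 8*A) + A = A**2 + 9*A)
46 + j(-5)*(a - 9) = 46 + (-5*(9 - 5))*(16 - 9) = 46 - 5*4*7 = 46 - 20*7 = 46 - 140 = -94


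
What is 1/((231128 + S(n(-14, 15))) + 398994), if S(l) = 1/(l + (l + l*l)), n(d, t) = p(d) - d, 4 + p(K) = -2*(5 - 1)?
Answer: 8/5040977 ≈ 1.5870e-6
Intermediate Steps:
p(K) = -12 (p(K) = -4 - 2*(5 - 1) = -4 - 2*4 = -4 - 8 = -12)
n(d, t) = -12 - d
S(l) = 1/(l² + 2*l) (S(l) = 1/(l + (l + l²)) = 1/(l² + 2*l))
1/((231128 + S(n(-14, 15))) + 398994) = 1/((231128 + 1/((-12 - 1*(-14))*(2 + (-12 - 1*(-14))))) + 398994) = 1/((231128 + 1/((-12 + 14)*(2 + (-12 + 14)))) + 398994) = 1/((231128 + 1/(2*(2 + 2))) + 398994) = 1/((231128 + (½)/4) + 398994) = 1/((231128 + (½)*(¼)) + 398994) = 1/((231128 + ⅛) + 398994) = 1/(1849025/8 + 398994) = 1/(5040977/8) = 8/5040977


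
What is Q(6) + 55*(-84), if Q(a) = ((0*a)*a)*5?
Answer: -4620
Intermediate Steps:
Q(a) = 0 (Q(a) = (0*a)*5 = 0*5 = 0)
Q(6) + 55*(-84) = 0 + 55*(-84) = 0 - 4620 = -4620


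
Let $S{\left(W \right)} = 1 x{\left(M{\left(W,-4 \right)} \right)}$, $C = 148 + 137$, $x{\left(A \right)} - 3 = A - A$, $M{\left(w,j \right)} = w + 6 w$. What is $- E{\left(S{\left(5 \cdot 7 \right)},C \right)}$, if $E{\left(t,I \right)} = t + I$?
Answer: $-288$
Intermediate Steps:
$M{\left(w,j \right)} = 7 w$
$x{\left(A \right)} = 3$ ($x{\left(A \right)} = 3 + \left(A - A\right) = 3 + 0 = 3$)
$C = 285$
$S{\left(W \right)} = 3$ ($S{\left(W \right)} = 1 \cdot 3 = 3$)
$E{\left(t,I \right)} = I + t$
$- E{\left(S{\left(5 \cdot 7 \right)},C \right)} = - (285 + 3) = \left(-1\right) 288 = -288$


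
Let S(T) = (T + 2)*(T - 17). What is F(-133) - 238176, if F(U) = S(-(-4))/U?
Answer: -31677330/133 ≈ -2.3818e+5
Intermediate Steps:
S(T) = (-17 + T)*(2 + T) (S(T) = (2 + T)*(-17 + T) = (-17 + T)*(2 + T))
F(U) = -78/U (F(U) = (-34 + (-(-4))² - (-15)*(-4*1))/U = (-34 + (-1*(-4))² - (-15)*(-4))/U = (-34 + 4² - 15*4)/U = (-34 + 16 - 60)/U = -78/U)
F(-133) - 238176 = -78/(-133) - 238176 = -78*(-1/133) - 238176 = 78/133 - 238176 = -31677330/133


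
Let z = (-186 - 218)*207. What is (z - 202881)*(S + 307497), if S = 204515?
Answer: -146696046108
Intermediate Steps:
z = -83628 (z = -404*207 = -83628)
(z - 202881)*(S + 307497) = (-83628 - 202881)*(204515 + 307497) = -286509*512012 = -146696046108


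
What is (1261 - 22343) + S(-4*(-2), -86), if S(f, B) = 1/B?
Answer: -1813053/86 ≈ -21082.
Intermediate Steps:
(1261 - 22343) + S(-4*(-2), -86) = (1261 - 22343) + 1/(-86) = -21082 - 1/86 = -1813053/86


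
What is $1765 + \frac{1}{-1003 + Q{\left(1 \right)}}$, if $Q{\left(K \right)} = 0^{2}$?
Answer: $\frac{1770294}{1003} \approx 1765.0$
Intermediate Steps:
$Q{\left(K \right)} = 0$
$1765 + \frac{1}{-1003 + Q{\left(1 \right)}} = 1765 + \frac{1}{-1003 + 0} = 1765 + \frac{1}{-1003} = 1765 - \frac{1}{1003} = \frac{1770294}{1003}$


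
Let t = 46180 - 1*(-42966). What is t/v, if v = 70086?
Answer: 44573/35043 ≈ 1.2720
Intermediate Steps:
t = 89146 (t = 46180 + 42966 = 89146)
t/v = 89146/70086 = 89146*(1/70086) = 44573/35043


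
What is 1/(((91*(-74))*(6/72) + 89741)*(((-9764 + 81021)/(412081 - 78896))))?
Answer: 1999110/38128124303 ≈ 5.2431e-5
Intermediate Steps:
1/(((91*(-74))*(6/72) + 89741)*(((-9764 + 81021)/(412081 - 78896)))) = 1/((-40404/72 + 89741)*((71257/333185))) = 1/((-6734*1/12 + 89741)*((71257*(1/333185)))) = 1/((-3367/6 + 89741)*(71257/333185)) = (333185/71257)/(535079/6) = (6/535079)*(333185/71257) = 1999110/38128124303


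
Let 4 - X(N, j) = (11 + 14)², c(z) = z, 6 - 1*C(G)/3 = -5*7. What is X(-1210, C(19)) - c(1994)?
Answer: -2615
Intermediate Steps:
C(G) = 123 (C(G) = 18 - (-15)*7 = 18 - 3*(-35) = 18 + 105 = 123)
X(N, j) = -621 (X(N, j) = 4 - (11 + 14)² = 4 - 1*25² = 4 - 1*625 = 4 - 625 = -621)
X(-1210, C(19)) - c(1994) = -621 - 1*1994 = -621 - 1994 = -2615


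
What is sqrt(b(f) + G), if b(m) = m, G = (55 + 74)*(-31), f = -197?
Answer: 2*I*sqrt(1049) ≈ 64.776*I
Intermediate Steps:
G = -3999 (G = 129*(-31) = -3999)
sqrt(b(f) + G) = sqrt(-197 - 3999) = sqrt(-4196) = 2*I*sqrt(1049)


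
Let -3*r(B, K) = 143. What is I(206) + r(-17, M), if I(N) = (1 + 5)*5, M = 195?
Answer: -53/3 ≈ -17.667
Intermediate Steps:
r(B, K) = -143/3 (r(B, K) = -⅓*143 = -143/3)
I(N) = 30 (I(N) = 6*5 = 30)
I(206) + r(-17, M) = 30 - 143/3 = -53/3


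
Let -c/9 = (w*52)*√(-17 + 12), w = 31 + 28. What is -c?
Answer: 27612*I*√5 ≈ 61742.0*I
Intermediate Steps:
w = 59
c = -27612*I*√5 (c = -9*59*52*√(-17 + 12) = -27612*√(-5) = -27612*I*√5 ≈ -61742.0*I)
-c = -(-27612)*I*√5 = 27612*I*√5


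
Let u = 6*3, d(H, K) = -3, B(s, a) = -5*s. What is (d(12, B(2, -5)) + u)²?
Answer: 225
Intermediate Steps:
u = 18
(d(12, B(2, -5)) + u)² = (-3 + 18)² = 15² = 225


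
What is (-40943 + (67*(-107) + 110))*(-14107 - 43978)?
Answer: 2788196170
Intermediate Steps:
(-40943 + (67*(-107) + 110))*(-14107 - 43978) = (-40943 + (-7169 + 110))*(-58085) = (-40943 - 7059)*(-58085) = -48002*(-58085) = 2788196170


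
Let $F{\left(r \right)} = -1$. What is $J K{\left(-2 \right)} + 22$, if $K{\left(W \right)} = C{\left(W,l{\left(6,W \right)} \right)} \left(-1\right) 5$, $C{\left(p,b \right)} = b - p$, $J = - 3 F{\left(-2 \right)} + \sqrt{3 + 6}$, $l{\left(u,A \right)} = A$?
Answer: $22$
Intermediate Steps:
$J = 6$ ($J = \left(-3\right) \left(-1\right) + \sqrt{3 + 6} = 3 + \sqrt{9} = 3 + 3 = 6$)
$K{\left(W \right)} = 0$ ($K{\left(W \right)} = \left(W - W\right) \left(-1\right) 5 = 0 \left(-1\right) 5 = 0 \cdot 5 = 0$)
$J K{\left(-2 \right)} + 22 = 6 \cdot 0 + 22 = 0 + 22 = 22$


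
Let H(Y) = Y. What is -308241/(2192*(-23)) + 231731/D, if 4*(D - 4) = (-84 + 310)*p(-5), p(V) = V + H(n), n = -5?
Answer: -11510026895/28283376 ≈ -406.95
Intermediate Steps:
p(V) = -5 + V (p(V) = V - 5 = -5 + V)
D = -561 (D = 4 + ((-84 + 310)*(-5 - 5))/4 = 4 + (226*(-10))/4 = 4 + (1/4)*(-2260) = 4 - 565 = -561)
-308241/(2192*(-23)) + 231731/D = -308241/(2192*(-23)) + 231731/(-561) = -308241/(-50416) + 231731*(-1/561) = -308241*(-1/50416) - 231731/561 = 308241/50416 - 231731/561 = -11510026895/28283376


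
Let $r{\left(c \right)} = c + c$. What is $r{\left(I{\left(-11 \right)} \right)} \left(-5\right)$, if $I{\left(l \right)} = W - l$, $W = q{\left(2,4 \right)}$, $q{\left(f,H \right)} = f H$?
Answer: $-190$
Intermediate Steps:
$q{\left(f,H \right)} = H f$
$W = 8$ ($W = 4 \cdot 2 = 8$)
$I{\left(l \right)} = 8 - l$
$r{\left(c \right)} = 2 c$
$r{\left(I{\left(-11 \right)} \right)} \left(-5\right) = 2 \left(8 - -11\right) \left(-5\right) = 2 \left(8 + 11\right) \left(-5\right) = 2 \cdot 19 \left(-5\right) = 38 \left(-5\right) = -190$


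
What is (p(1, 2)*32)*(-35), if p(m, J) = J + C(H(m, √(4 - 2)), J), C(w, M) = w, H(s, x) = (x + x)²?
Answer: -11200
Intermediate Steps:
H(s, x) = 4*x² (H(s, x) = (2*x)² = 4*x²)
p(m, J) = 8 + J (p(m, J) = J + 4*(√(4 - 2))² = J + 4*(√2)² = J + 4*2 = J + 8 = 8 + J)
(p(1, 2)*32)*(-35) = ((8 + 2)*32)*(-35) = (10*32)*(-35) = 320*(-35) = -11200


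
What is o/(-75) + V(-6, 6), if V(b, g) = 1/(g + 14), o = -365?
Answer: 59/12 ≈ 4.9167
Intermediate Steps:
V(b, g) = 1/(14 + g)
o/(-75) + V(-6, 6) = -365/(-75) + 1/(14 + 6) = -365*(-1/75) + 1/20 = 73/15 + 1/20 = 59/12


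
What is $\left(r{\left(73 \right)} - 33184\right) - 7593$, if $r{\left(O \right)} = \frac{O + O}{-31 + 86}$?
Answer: $- \frac{2242589}{55} \approx -40774.0$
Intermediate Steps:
$r{\left(O \right)} = \frac{2 O}{55}$
$\left(r{\left(73 \right)} - 33184\right) - 7593 = \left(\frac{2}{55} \cdot 73 - 33184\right) - 7593 = \left(\frac{146}{55} - 33184\right) - 7593 = - \frac{1824974}{55} - 7593 = - \frac{2242589}{55}$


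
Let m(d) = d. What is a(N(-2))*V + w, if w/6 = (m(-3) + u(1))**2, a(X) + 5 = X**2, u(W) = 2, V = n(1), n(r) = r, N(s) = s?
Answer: 5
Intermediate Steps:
V = 1
a(X) = -5 + X**2
w = 6 (w = 6*(-3 + 2)**2 = 6*(-1)**2 = 6*1 = 6)
a(N(-2))*V + w = (-5 + (-2)**2)*1 + 6 = (-5 + 4)*1 + 6 = -1*1 + 6 = -1 + 6 = 5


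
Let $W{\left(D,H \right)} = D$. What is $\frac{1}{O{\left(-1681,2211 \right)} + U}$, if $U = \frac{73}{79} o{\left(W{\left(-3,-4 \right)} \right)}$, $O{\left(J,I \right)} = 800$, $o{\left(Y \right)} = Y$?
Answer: $\frac{79}{62981} \approx 0.0012543$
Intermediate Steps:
$U = - \frac{219}{79}$ ($U = \frac{73}{79} \left(-3\right) = - \frac{219}{79} \approx -2.7722$)
$\frac{1}{O{\left(-1681,2211 \right)} + U} = \frac{1}{800 - \frac{219}{79}} = \frac{1}{\frac{62981}{79}} = \frac{79}{62981}$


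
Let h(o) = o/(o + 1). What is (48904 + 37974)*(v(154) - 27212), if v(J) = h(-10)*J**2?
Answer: -673130744/9 ≈ -7.4792e+7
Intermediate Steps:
h(o) = o/(1 + o)
v(J) = 10*J**2/9 (v(J) = (-10/(1 - 10))*J**2 = (-10/(-9))*J**2 = (-10*(-1/9))*J**2 = 10*J**2/9)
(48904 + 37974)*(v(154) - 27212) = (48904 + 37974)*((10/9)*154**2 - 27212) = 86878*((10/9)*23716 - 27212) = 86878*(237160/9 - 27212) = 86878*(-7748/9) = -673130744/9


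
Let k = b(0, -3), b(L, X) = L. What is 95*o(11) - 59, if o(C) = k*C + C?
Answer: 986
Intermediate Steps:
k = 0
o(C) = C (o(C) = 0*C + C = 0 + C = C)
95*o(11) - 59 = 95*11 - 59 = 1045 - 59 = 986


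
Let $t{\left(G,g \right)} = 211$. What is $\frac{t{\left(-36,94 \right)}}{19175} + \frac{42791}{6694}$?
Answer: $\frac{821929859}{128357450} \approx 6.4034$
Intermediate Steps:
$\frac{t{\left(-36,94 \right)}}{19175} + \frac{42791}{6694} = \frac{211}{19175} + \frac{42791}{6694} = \frac{821929859}{128357450}$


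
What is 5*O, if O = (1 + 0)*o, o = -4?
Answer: -20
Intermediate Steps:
O = -4 (O = (1 + 0)*(-4) = 1*(-4) = -4)
5*O = 5*(-4) = -20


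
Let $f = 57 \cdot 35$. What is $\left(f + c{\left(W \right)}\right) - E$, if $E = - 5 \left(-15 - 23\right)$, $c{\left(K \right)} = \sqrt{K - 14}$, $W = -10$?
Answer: $1805 + 2 i \sqrt{6} \approx 1805.0 + 4.899 i$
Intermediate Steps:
$c{\left(K \right)} = \sqrt{-14 + K}$
$E = 190$ ($E = \left(-5\right) \left(-38\right) = 190$)
$f = 1995$
$\left(f + c{\left(W \right)}\right) - E = \left(1995 + \sqrt{-14 - 10}\right) - 190 = \left(1995 + \sqrt{-24}\right) - 190 = \left(1995 + 2 i \sqrt{6}\right) - 190 = 1805 + 2 i \sqrt{6}$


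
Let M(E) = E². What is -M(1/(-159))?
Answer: -1/25281 ≈ -3.9555e-5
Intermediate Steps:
-M(1/(-159)) = -(1/(-159))² = -(-1/159)² = -1*1/25281 = -1/25281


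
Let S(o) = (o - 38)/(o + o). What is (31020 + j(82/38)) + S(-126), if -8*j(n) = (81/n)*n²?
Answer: 296844529/9576 ≈ 30999.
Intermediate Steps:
j(n) = -81*n/8 (j(n) = -81/n*n²/8 = -81*n/8)
S(o) = (-38 + o)/(2*o) (S(o) = (-38 + o)/((2*o)) = (-38 + o)*(1/(2*o)) = (-38 + o)/(2*o))
(31020 + j(82/38)) + S(-126) = (31020 - 3321/(4*38)) + (½)*(-38 - 126)/(-126) = (31020 - 3321/(4*38)) + (½)*(-1/126)*(-164) = (31020 - 81/8*41/19) + 41/63 = (31020 - 3321/152) + 41/63 = 4711719/152 + 41/63 = 296844529/9576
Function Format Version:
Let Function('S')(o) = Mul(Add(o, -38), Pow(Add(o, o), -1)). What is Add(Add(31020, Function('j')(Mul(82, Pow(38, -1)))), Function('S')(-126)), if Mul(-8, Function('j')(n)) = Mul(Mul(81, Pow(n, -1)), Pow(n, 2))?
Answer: Rational(296844529, 9576) ≈ 30999.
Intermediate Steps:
Function('j')(n) = Mul(Rational(-81, 8), n) (Function('j')(n) = Mul(Rational(-1, 8), Mul(Mul(81, Pow(n, -1)), Pow(n, 2))) = Mul(Rational(-1, 8), Mul(81, n)) = Mul(Rational(-81, 8), n))
Function('S')(o) = Mul(Rational(1, 2), Pow(o, -1), Add(-38, o)) (Function('S')(o) = Mul(Add(-38, o), Pow(Mul(2, o), -1)) = Mul(Add(-38, o), Mul(Rational(1, 2), Pow(o, -1))) = Mul(Rational(1, 2), Pow(o, -1), Add(-38, o)))
Add(Add(31020, Function('j')(Mul(82, Pow(38, -1)))), Function('S')(-126)) = Add(Add(31020, Mul(Rational(-81, 8), Mul(82, Pow(38, -1)))), Mul(Rational(1, 2), Pow(-126, -1), Add(-38, -126))) = Add(Add(31020, Mul(Rational(-81, 8), Mul(82, Rational(1, 38)))), Mul(Rational(1, 2), Rational(-1, 126), -164)) = Add(Add(31020, Mul(Rational(-81, 8), Rational(41, 19))), Rational(41, 63)) = Add(Add(31020, Rational(-3321, 152)), Rational(41, 63)) = Add(Rational(4711719, 152), Rational(41, 63)) = Rational(296844529, 9576)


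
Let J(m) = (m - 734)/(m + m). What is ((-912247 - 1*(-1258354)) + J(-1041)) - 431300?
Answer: -177370051/2082 ≈ -85192.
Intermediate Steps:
J(m) = (-734 + m)/(2*m) (J(m) = (-734 + m)/((2*m)) = (-734 + m)*(1/(2*m)) = (-734 + m)/(2*m))
((-912247 - 1*(-1258354)) + J(-1041)) - 431300 = ((-912247 - 1*(-1258354)) + (1/2)*(-734 - 1041)/(-1041)) - 431300 = ((-912247 + 1258354) + (1/2)*(-1/1041)*(-1775)) - 431300 = (346107 + 1775/2082) - 431300 = 720596549/2082 - 431300 = -177370051/2082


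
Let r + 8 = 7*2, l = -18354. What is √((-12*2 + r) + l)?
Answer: 2*I*√4593 ≈ 135.54*I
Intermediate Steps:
r = 6 (r = -8 + 7*2 = -8 + 14 = 6)
√((-12*2 + r) + l) = √((-12*2 + 6) - 18354) = √((-24 + 6) - 18354) = √(-18 - 18354) = √(-18372) = 2*I*√4593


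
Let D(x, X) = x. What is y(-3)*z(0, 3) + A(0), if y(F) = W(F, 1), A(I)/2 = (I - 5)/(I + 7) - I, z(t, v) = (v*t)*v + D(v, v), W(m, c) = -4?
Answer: -94/7 ≈ -13.429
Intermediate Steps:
z(t, v) = v + t*v**2 (z(t, v) = (v*t)*v + v = (t*v)*v + v = t*v**2 + v = v + t*v**2)
A(I) = -2*I + 2*(-5 + I)/(7 + I) (A(I) = 2*((I - 5)/(I + 7) - I) = 2*((-5 + I)/(7 + I) - I) = 2*(-I + (-5 + I)/(7 + I)) = -2*I + 2*(-5 + I)/(7 + I))
y(F) = -4
y(-3)*z(0, 3) + A(0) = -12*(1 + 0*3) + 2*(-5 - 1*0**2 - 6*0)/(7 + 0) = -12*(1 + 0) + 2*(-5 - 1*0 + 0)/7 = -12 + 2*(1/7)*(-5 + 0 + 0) = -4*3 + 2*(1/7)*(-5) = -12 - 10/7 = -94/7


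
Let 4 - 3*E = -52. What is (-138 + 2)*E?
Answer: -7616/3 ≈ -2538.7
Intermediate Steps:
E = 56/3 (E = 4/3 - ⅓*(-52) = 4/3 + 52/3 = 56/3 ≈ 18.667)
(-138 + 2)*E = (-138 + 2)*(56/3) = -136*56/3 = -7616/3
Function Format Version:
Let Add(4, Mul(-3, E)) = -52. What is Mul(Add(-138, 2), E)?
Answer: Rational(-7616, 3) ≈ -2538.7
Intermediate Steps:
E = Rational(56, 3) (E = Add(Rational(4, 3), Mul(Rational(-1, 3), -52)) = Add(Rational(4, 3), Rational(52, 3)) = Rational(56, 3) ≈ 18.667)
Mul(Add(-138, 2), E) = Mul(Add(-138, 2), Rational(56, 3)) = Mul(-136, Rational(56, 3)) = Rational(-7616, 3)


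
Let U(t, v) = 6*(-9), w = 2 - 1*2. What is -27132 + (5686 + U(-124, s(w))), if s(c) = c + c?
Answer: -21500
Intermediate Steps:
w = 0 (w = 2 - 2 = 0)
s(c) = 2*c
U(t, v) = -54
-27132 + (5686 + U(-124, s(w))) = -27132 + (5686 - 54) = -27132 + 5632 = -21500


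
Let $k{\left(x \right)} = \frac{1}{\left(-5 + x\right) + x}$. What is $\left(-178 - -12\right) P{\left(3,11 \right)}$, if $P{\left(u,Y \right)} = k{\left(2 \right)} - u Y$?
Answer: $5644$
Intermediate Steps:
$k{\left(x \right)} = \frac{1}{-5 + 2 x}$
$P{\left(u,Y \right)} = -1 - Y u$ ($P{\left(u,Y \right)} = \frac{1}{-5 + 2 \cdot 2} - u Y = \frac{1}{-5 + 4} - Y u = \frac{1}{-1} - Y u = -1 - Y u$)
$\left(-178 - -12\right) P{\left(3,11 \right)} = \left(-178 - -12\right) \left(-1 - 11 \cdot 3\right) = \left(-178 + 12\right) \left(-1 - 33\right) = \left(-166\right) \left(-34\right) = 5644$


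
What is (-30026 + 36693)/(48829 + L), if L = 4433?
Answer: 6667/53262 ≈ 0.12517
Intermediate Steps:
(-30026 + 36693)/(48829 + L) = (-30026 + 36693)/(48829 + 4433) = 6667/53262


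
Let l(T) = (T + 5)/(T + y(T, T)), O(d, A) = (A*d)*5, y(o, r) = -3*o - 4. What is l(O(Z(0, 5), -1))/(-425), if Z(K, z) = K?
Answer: 1/340 ≈ 0.0029412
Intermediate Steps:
y(o, r) = -4 - 3*o
O(d, A) = 5*A*d
l(T) = (5 + T)/(-4 - 2*T) (l(T) = (T + 5)/(T + (-4 - 3*T)) = (5 + T)/(-4 - 2*T))
l(O(Z(0, 5), -1))/(-425) = ((-5 - 5*(-1)*0)/(2*(2 + 5*(-1)*0)))/(-425) = ((-5 - 1*0)/(2*(2 + 0)))*(-1/425) = ((½)*(-5 + 0)/2)*(-1/425) = ((½)*(½)*(-5))*(-1/425) = -5/4*(-1/425) = 1/340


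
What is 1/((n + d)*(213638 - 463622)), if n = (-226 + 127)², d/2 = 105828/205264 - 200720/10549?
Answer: -19333303/47189457988799040 ≈ -4.0970e-10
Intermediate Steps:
d = -10021052627/270666242 (d = 2*(105828/205264 - 200720/10549) = 2*(105828*(1/205264) - 200720*1/10549) = 2*(26457/51316 - 200720/10549) = 2*(-10021052627/541332484) = -10021052627/270666242 ≈ -37.024)
n = 9801 (n = (-99)² = 9801)
1/((n + d)*(213638 - 463622)) = 1/((9801 - 10021052627/270666242)*(213638 - 463622)) = 1/((2642778785215/270666242)*(-249984)) = 1/(-47189457988799040/19333303) = -19333303/47189457988799040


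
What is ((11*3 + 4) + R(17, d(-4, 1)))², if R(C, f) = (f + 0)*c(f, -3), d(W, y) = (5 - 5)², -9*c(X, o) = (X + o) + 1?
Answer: 1369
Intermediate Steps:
c(X, o) = -⅑ - X/9 - o/9 (c(X, o) = -((X + o) + 1)/9 = -(1 + X + o)/9 = -⅑ - X/9 - o/9)
d(W, y) = 0 (d(W, y) = 0² = 0)
R(C, f) = f*(2/9 - f/9) (R(C, f) = (f + 0)*(-⅑ - f/9 - ⅑*(-3)) = f*(-⅑ - f/9 + ⅓) = f*(2/9 - f/9))
((11*3 + 4) + R(17, d(-4, 1)))² = ((11*3 + 4) + (⅑)*0*(2 - 1*0))² = ((33 + 4) + (⅑)*0*(2 + 0))² = (37 + (⅑)*0*2)² = (37 + 0)² = 37² = 1369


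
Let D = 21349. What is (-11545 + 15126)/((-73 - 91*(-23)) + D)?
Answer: 3581/23369 ≈ 0.15324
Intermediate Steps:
(-11545 + 15126)/((-73 - 91*(-23)) + D) = (-11545 + 15126)/((-73 - 91*(-23)) + 21349) = 3581/((-73 + 2093) + 21349) = 3581/(2020 + 21349) = 3581/23369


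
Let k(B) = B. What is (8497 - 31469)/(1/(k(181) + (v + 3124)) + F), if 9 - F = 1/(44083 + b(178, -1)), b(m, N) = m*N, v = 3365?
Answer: -1345453270440/527130877 ≈ -2552.4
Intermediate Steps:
b(m, N) = N*m
F = 395144/43905 (F = 9 - 1/(44083 - 1*178) = 9 - 1/(44083 - 178) = 9 - 1/43905 = 395144/43905 ≈ 9.0000)
(8497 - 31469)/(1/(k(181) + (v + 3124)) + F) = (8497 - 31469)/(1/(181 + (3365 + 3124)) + 395144/43905) = -22972/(1/(181 + 6489) + 395144/43905) = -22972/(1/6670 + 395144/43905) = -22972/527130877/58569270 = -22972*58569270/527130877 = -1345453270440/527130877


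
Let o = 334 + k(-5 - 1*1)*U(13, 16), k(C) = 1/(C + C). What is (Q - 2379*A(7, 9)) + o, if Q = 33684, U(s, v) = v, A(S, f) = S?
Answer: 52091/3 ≈ 17364.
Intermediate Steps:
k(C) = 1/(2*C)
o = 998/3 (o = 334 + (1/(2*(-5 - 1*1)))*16 = 334 + (1/(2*(-5 - 1)))*16 = 334 + ((½)/(-6))*16 = 334 + ((½)*(-⅙))*16 = 334 - 1/12*16 = 334 - 4/3 = 998/3 ≈ 332.67)
(Q - 2379*A(7, 9)) + o = (33684 - 2379*7) + 998/3 = (33684 - 16653) + 998/3 = 17031 + 998/3 = 52091/3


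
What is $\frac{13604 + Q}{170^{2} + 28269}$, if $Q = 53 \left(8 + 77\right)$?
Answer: $\frac{2587}{8167} \approx 0.31676$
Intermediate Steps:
$Q = 4505$ ($Q = 53 \cdot 85 = 4505$)
$\frac{13604 + Q}{170^{2} + 28269} = \frac{13604 + 4505}{170^{2} + 28269} = \frac{18109}{28900 + 28269} = \frac{18109}{57169} = 18109 \cdot \frac{1}{57169} = \frac{2587}{8167}$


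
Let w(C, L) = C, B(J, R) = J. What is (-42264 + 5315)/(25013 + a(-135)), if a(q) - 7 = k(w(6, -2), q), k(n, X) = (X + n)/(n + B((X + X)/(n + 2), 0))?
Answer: -1367113/925912 ≈ -1.4765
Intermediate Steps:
k(n, X) = (X + n)/(n + 2*X/(2 + n)) (k(n, X) = (X + n)/(n + (X + X)/(n + 2)) = (X + n)/(n + (2*X)/(2 + n)) = (X + n)/(n + 2*X/(2 + n)))
a(q) = 7 + 8*(6 + q)/(48 + 2*q) (a(q) = 7 + (2 + 6)*(q + 6)/(2*q + 6*(2 + 6)) = 7 + 8*(6 + q)/(2*q + 6*8) = 7 + 8*(6 + q)/(2*q + 48) = 7 + 8*(6 + q)/(48 + 2*q))
(-42264 + 5315)/(25013 + a(-135)) = (-42264 + 5315)/(25013 + (192 + 11*(-135))/(24 - 135)) = -36949/(25013 + (192 - 1485)/(-111)) = -36949/(25013 - 1/111*(-1293)) = -36949/(25013 + 431/37) = -36949/925912/37 = -36949*37/925912 = -1367113/925912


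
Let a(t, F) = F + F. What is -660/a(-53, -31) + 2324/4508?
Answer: 55703/4991 ≈ 11.161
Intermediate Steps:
a(t, F) = 2*F
-660/a(-53, -31) + 2324/4508 = -660/(2*(-31)) + 2324/4508 = -660/(-62) + 2324*(1/4508) = -660*(-1/62) + 83/161 = 330/31 + 83/161 = 55703/4991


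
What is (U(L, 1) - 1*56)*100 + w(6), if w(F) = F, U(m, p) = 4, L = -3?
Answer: -5194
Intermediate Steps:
(U(L, 1) - 1*56)*100 + w(6) = (4 - 1*56)*100 + 6 = (4 - 56)*100 + 6 = -52*100 + 6 = -5200 + 6 = -5194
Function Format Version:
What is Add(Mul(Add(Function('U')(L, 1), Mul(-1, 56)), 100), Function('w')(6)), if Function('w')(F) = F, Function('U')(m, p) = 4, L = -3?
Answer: -5194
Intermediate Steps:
Add(Mul(Add(Function('U')(L, 1), Mul(-1, 56)), 100), Function('w')(6)) = Add(Mul(Add(4, Mul(-1, 56)), 100), 6) = Add(Mul(Add(4, -56), 100), 6) = Add(Mul(-52, 100), 6) = Add(-5200, 6) = -5194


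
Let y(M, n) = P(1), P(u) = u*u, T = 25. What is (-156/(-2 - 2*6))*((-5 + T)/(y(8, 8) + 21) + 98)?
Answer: 84864/77 ≈ 1102.1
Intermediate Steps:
P(u) = u²
y(M, n) = 1 (y(M, n) = 1² = 1)
(-156/(-2 - 2*6))*((-5 + T)/(y(8, 8) + 21) + 98) = (-156/(-2 - 2*6))*((-5 + 25)/(1 + 21) + 98) = (-156/(-2 - 12))*(20/22 + 98) = (-156/(-14))*(20*(1/22) + 98) = (-156*(-1/14))*(10/11 + 98) = (78/7)*(1088/11) = 84864/77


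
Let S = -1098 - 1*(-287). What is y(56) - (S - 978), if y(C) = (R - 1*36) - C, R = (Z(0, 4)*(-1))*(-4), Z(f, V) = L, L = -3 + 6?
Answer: 1709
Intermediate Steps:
L = 3
Z(f, V) = 3
R = 12 (R = (3*(-1))*(-4) = -3*(-4) = 12)
S = -811 (S = -1098 + 287 = -811)
y(C) = -24 - C (y(C) = (12 - 1*36) - C = (12 - 36) - C = -24 - C)
y(56) - (S - 978) = (-24 - 1*56) - (-811 - 978) = (-24 - 56) - 1*(-1789) = -80 + 1789 = 1709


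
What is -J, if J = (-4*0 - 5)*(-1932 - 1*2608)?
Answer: -22700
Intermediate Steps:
J = 22700 (J = (0 - 5)*(-1932 - 2608) = -5*(-4540) = 22700)
-J = -1*22700 = -22700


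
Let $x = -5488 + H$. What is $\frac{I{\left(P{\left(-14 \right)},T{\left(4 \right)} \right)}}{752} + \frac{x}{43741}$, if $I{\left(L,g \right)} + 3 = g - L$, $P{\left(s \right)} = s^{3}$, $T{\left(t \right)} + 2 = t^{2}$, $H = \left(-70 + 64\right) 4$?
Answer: $\frac{116361431}{32893232} \approx 3.5375$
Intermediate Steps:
$H = -24$ ($H = \left(-6\right) 4 = -24$)
$T{\left(t \right)} = -2 + t^{2}$
$I{\left(L,g \right)} = -3 + g - L$ ($I{\left(L,g \right)} = -3 - \left(L - g\right) = -3 + g - L$)
$x = -5512$ ($x = -5488 - 24 = -5512$)
$\frac{I{\left(P{\left(-14 \right)},T{\left(4 \right)} \right)}}{752} + \frac{x}{43741} = \frac{-3 - \left(2 - 4^{2}\right) - \left(-14\right)^{3}}{752} - \frac{5512}{43741} = \left(-3 + \left(-2 + 16\right) - -2744\right) \frac{1}{752} - \frac{5512}{43741} = \left(-3 + 14 + 2744\right) \frac{1}{752} - \frac{5512}{43741} = 2755 \cdot \frac{1}{752} - \frac{5512}{43741} = \frac{2755}{752} - \frac{5512}{43741} = \frac{116361431}{32893232}$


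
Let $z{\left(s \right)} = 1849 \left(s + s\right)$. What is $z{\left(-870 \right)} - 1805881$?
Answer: $-5023141$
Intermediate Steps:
$z{\left(s \right)} = 3698 s$ ($z{\left(s \right)} = 1849 \cdot 2 s = 3698 s$)
$z{\left(-870 \right)} - 1805881 = 3698 \left(-870\right) - 1805881 = -3217260 - 1805881 = -5023141$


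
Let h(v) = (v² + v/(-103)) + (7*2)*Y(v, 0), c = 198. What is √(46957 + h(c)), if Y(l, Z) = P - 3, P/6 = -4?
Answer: √910051453/103 ≈ 292.88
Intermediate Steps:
P = -24 (P = 6*(-4) = -24)
Y(l, Z) = -27 (Y(l, Z) = -24 - 3 = -27)
h(v) = -378 + v² - v/103 (h(v) = (v² + v/(-103)) + (7*2)*(-27) = (v² - v/103) + 14*(-27) = (v² - v/103) - 378 = -378 + v² - v/103)
√(46957 + h(c)) = √(46957 + (-378 + 198² - 1/103*198)) = √(46957 + (-378 + 39204 - 198/103)) = √(46957 + 3998880/103) = √(8835451/103) = √910051453/103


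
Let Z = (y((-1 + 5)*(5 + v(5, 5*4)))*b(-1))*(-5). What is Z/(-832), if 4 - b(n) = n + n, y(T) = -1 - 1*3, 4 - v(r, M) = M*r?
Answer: -15/104 ≈ -0.14423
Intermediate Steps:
v(r, M) = 4 - M*r
y(T) = -4 (y(T) = -1 - 3 = -4)
b(n) = 4 - 2*n (b(n) = 4 - (n + n) = 4 - 2*n)
Z = 120 (Z = -4*(4 - 2*(-1))*(-5) = -4*(4 + 2)*(-5) = -4*6*(-5) = -24*(-5) = 120)
Z/(-832) = 120/(-832) = 120*(-1/832) = -15/104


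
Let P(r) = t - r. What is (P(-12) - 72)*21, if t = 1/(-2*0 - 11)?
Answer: -13881/11 ≈ -1261.9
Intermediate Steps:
t = -1/11 (t = 1/(0 - 11) = 1/(-11) = -1/11 ≈ -0.090909)
P(r) = -1/11 - r
(P(-12) - 72)*21 = ((-1/11 - 1*(-12)) - 72)*21 = ((-1/11 + 12) - 72)*21 = (131/11 - 72)*21 = -661/11*21 = -13881/11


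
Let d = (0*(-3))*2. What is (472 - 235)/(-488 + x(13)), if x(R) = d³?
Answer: -237/488 ≈ -0.48566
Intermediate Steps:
d = 0 (d = 0*2 = 0)
x(R) = 0 (x(R) = 0³ = 0)
(472 - 235)/(-488 + x(13)) = (472 - 235)/(-488 + 0) = 237/(-488) = 237*(-1/488) = -237/488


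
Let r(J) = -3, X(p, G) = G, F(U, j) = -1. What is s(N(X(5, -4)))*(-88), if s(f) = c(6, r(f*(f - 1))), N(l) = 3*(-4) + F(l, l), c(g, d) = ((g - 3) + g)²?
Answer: -7128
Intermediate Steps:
c(g, d) = (-3 + 2*g)² (c(g, d) = ((-3 + g) + g)² = (-3 + 2*g)²)
N(l) = -13 (N(l) = 3*(-4) - 1 = -12 - 1 = -13)
s(f) = 81 (s(f) = (-3 + 2*6)² = (-3 + 12)² = 9² = 81)
s(N(X(5, -4)))*(-88) = 81*(-88) = -7128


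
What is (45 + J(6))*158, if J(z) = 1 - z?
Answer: 6320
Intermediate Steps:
(45 + J(6))*158 = (45 + (1 - 1*6))*158 = (45 + (1 - 6))*158 = (45 - 5)*158 = 40*158 = 6320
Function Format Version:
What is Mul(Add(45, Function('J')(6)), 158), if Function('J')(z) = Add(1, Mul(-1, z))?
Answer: 6320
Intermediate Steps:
Mul(Add(45, Function('J')(6)), 158) = Mul(Add(45, Add(1, Mul(-1, 6))), 158) = Mul(Add(45, Add(1, -6)), 158) = Mul(Add(45, -5), 158) = Mul(40, 158) = 6320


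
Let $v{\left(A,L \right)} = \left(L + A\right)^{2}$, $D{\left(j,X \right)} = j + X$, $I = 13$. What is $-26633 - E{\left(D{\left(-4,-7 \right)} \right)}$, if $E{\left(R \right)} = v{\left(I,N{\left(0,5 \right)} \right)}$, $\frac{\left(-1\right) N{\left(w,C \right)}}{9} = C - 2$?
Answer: $-26829$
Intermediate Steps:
$D{\left(j,X \right)} = X + j$
$N{\left(w,C \right)} = 18 - 9 C$ ($N{\left(w,C \right)} = - 9 \left(C - 2\right) = - 9 \left(-2 + C\right) = 18 - 9 C$)
$v{\left(A,L \right)} = \left(A + L\right)^{2}$
$E{\left(R \right)} = 196$ ($E{\left(R \right)} = \left(13 + \left(18 - 45\right)\right)^{2} = \left(13 - 27\right)^{2} = \left(-14\right)^{2} = 196$)
$-26633 - E{\left(D{\left(-4,-7 \right)} \right)} = -26633 - 196 = -26829$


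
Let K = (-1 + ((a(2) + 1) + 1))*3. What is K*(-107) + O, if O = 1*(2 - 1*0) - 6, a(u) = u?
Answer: -967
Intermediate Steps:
O = -4 (O = 1*(2 + 0) - 6 = 1*2 - 6 = 2 - 6 = -4)
K = 9 (K = (-1 + ((2 + 1) + 1))*3 = (-1 + (3 + 1))*3 = (-1 + 4)*3 = 3*3 = 9)
K*(-107) + O = 9*(-107) - 4 = -963 - 4 = -967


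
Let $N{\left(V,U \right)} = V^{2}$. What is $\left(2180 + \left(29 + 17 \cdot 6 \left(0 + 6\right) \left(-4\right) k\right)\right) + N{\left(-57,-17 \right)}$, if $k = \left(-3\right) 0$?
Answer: $5458$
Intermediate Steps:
$k = 0$
$\left(2180 + \left(29 + 17 \cdot 6 \left(0 + 6\right) \left(-4\right) k\right)\right) + N{\left(-57,-17 \right)} = \left(2180 + \left(29 + 17 \cdot 6 \left(0 + 6\right) \left(-4\right) 0\right)\right) + \left(-57\right)^{2} = \left(2180 + \left(29 + 17 \cdot 6 \cdot 6 \left(-4\right) 0\right)\right) + 3249 = \left(2180 + \left(29 + 17 \cdot 36 \left(-4\right) 0\right)\right) + 3249 = \left(2180 + \left(29 + 17 \left(\left(-144\right) 0\right)\right)\right) + 3249 = \left(2180 + \left(29 + 17 \cdot 0\right)\right) + 3249 = \left(2180 + \left(29 + 0\right)\right) + 3249 = \left(2180 + 29\right) + 3249 = 2209 + 3249 = 5458$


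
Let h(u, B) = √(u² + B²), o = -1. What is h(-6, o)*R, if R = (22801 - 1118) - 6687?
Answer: 14996*√37 ≈ 91217.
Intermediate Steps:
h(u, B) = √(B² + u²)
R = 14996 (R = 21683 - 6687 = 14996)
h(-6, o)*R = √((-1)² + (-6)²)*14996 = √(1 + 36)*14996 = √37*14996 = 14996*√37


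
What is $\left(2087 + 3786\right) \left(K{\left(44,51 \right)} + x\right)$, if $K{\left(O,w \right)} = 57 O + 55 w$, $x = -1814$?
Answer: $20549627$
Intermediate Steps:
$K{\left(O,w \right)} = 55 w + 57 O$
$\left(2087 + 3786\right) \left(K{\left(44,51 \right)} + x\right) = \left(2087 + 3786\right) \left(\left(55 \cdot 51 + 57 \cdot 44\right) - 1814\right) = 5873 \left(\left(2805 + 2508\right) - 1814\right) = 5873 \left(5313 - 1814\right) = 5873 \cdot 3499 = 20549627$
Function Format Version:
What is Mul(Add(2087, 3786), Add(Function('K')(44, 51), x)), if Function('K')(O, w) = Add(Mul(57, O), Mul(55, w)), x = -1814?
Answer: 20549627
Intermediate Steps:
Function('K')(O, w) = Add(Mul(55, w), Mul(57, O))
Mul(Add(2087, 3786), Add(Function('K')(44, 51), x)) = Mul(Add(2087, 3786), Add(Add(Mul(55, 51), Mul(57, 44)), -1814)) = Mul(5873, Add(Add(2805, 2508), -1814)) = Mul(5873, Add(5313, -1814)) = Mul(5873, 3499) = 20549627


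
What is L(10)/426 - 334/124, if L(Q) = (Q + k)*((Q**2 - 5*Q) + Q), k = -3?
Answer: -7517/4402 ≈ -1.7076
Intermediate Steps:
L(Q) = (-3 + Q)*(Q**2 - 4*Q) (L(Q) = (Q - 3)*((Q**2 - 5*Q) + Q) = (-3 + Q)*(Q**2 - 4*Q))
L(10)/426 - 334/124 = (10*(12 + 10**2 - 7*10))/426 - 334/124 = (10*(12 + 100 - 70))*(1/426) - 334*1/124 = (10*42)*(1/426) - 167/62 = 420*(1/426) - 167/62 = 70/71 - 167/62 = -7517/4402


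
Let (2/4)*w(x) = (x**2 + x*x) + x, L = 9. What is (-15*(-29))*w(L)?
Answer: 148770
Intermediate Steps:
w(x) = 2*x + 4*x**2 (w(x) = 2*((x**2 + x*x) + x) = 2*((x**2 + x**2) + x) = 2*(2*x**2 + x) = 2*(x + 2*x**2) = 2*x + 4*x**2)
(-15*(-29))*w(L) = (-15*(-29))*(2*9*(1 + 2*9)) = 435*(2*9*(1 + 18)) = 435*(2*9*19) = 435*342 = 148770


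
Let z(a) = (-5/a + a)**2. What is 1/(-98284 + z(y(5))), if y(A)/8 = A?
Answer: -64/6188415 ≈ -1.0342e-5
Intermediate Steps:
y(A) = 8*A
z(a) = (a - 5/a)**2
1/(-98284 + z(y(5))) = 1/(-98284 + (-5 + (8*5)**2)**2/(8*5)**2) = 1/(-98284 + (-5 + 40**2)**2/40**2) = 1/(-98284 + (-5 + 1600)**2/1600) = 1/(-98284 + (1/1600)*1595**2) = 1/(-98284 + (1/1600)*2544025) = 1/(-98284 + 101761/64) = 1/(-6188415/64) = -64/6188415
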